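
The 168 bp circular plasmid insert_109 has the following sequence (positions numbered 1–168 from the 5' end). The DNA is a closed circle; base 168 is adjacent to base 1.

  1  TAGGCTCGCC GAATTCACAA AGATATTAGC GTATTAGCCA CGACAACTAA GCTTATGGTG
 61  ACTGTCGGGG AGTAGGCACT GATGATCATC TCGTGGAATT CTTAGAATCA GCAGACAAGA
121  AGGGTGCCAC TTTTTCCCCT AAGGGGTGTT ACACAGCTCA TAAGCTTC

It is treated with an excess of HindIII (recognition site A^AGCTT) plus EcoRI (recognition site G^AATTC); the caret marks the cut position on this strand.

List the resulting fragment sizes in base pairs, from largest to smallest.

66, 47, 38, 17 bp

HindIII sites (AAGCTT) start at positions 49, 162.
HindIII cuts after the first base of each site, so after positions 49, 162.
EcoRI sites (GAATTC) start at positions 11, 96.
EcoRI cuts after the first base of each site, so after positions 11, 96.
Combined cut positions: 11, 49, 96, 162.
Circular molecule, 4 cuts → 4 fragments:
  12–49 → 38 bp
  50–96 → 47 bp
  97–162 → 66 bp
  163–168 then 1–11 → 6 + 11 = 17 bp
Sorted largest to smallest: 66, 47, 38, 17 bp.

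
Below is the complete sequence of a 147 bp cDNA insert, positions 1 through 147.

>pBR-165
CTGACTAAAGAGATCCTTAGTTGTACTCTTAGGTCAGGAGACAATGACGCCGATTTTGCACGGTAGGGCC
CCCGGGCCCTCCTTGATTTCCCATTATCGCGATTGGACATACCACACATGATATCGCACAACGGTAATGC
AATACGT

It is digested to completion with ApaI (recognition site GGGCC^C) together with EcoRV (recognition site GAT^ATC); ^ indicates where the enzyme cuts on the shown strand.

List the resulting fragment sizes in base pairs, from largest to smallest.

70, 44, 25, 8 bp

ApaI sites (GGGCCC) start at positions 66, 74.
ApaI cuts after base 5 of each site (before the last base), so after positions 70, 78.
The EcoRV site (GATATC) starts at position 120.
EcoRV cuts after base 3 of each site, so after position 122.
Combined cut positions: 70, 78, 122.
Linear molecule, 3 cuts → 4 fragments:
  1–70 → 70 bp
  71–78 → 8 bp
  79–122 → 44 bp
  123–147 → 25 bp
Sorted largest to smallest: 70, 44, 25, 8 bp.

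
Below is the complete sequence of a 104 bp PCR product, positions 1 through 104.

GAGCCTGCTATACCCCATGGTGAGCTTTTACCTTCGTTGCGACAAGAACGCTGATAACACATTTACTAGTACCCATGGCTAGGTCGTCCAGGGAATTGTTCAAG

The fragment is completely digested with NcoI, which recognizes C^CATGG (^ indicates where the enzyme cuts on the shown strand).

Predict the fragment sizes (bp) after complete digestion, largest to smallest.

NcoI sites (CCATGG) start at positions 15, 73.
NcoI cuts after the first base of each site, so after positions 15, 73.
Linear molecule, 2 cuts → 3 fragments:
  1–15 → 15 bp
  16–73 → 58 bp
  74–104 → 31 bp
Sorted largest to smallest: 58, 31, 15 bp.

58, 31, 15 bp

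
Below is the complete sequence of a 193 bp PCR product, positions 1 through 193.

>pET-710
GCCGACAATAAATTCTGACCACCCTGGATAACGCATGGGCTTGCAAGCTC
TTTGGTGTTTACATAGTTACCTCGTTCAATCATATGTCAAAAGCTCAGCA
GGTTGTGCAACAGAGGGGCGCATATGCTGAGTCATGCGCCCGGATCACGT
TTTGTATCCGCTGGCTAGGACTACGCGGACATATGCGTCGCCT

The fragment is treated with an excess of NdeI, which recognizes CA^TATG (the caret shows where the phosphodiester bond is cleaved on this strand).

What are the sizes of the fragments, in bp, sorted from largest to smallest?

NdeI sites (CATATG) start at positions 81, 121, 180.
NdeI cuts after base 2 of each site, so after positions 82, 122, 181.
Linear molecule, 3 cuts → 4 fragments:
  1–82 → 82 bp
  83–122 → 40 bp
  123–181 → 59 bp
  182–193 → 12 bp
Sorted largest to smallest: 82, 59, 40, 12 bp.

82, 59, 40, 12 bp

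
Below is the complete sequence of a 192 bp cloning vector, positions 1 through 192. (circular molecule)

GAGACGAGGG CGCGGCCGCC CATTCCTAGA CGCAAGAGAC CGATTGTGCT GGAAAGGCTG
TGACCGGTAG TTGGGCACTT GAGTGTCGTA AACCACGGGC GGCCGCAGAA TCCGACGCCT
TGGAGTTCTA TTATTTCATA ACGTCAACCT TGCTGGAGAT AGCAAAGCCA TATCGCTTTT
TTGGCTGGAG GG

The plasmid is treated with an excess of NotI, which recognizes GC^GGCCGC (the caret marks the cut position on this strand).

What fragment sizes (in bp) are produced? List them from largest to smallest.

105, 87 bp

NotI sites (GCGGCCGC) start at positions 12, 99.
NotI cuts after base 2 of each site, so after positions 13, 100.
Circular molecule, 2 cuts → 2 fragments:
  14–100 → 87 bp
  101–192 then 1–13 → 92 + 13 = 105 bp
Sorted largest to smallest: 105, 87 bp.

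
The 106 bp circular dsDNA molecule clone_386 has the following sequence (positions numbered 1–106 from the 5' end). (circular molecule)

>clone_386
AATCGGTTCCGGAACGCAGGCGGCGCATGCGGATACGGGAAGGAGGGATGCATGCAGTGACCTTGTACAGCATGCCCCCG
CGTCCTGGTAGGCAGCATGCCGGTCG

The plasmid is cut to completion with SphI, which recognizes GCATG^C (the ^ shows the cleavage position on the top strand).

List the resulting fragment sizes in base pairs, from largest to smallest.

36, 25, 25, 20 bp

SphI sites (GCATGC) start at positions 25, 50, 70, 95.
SphI cuts after base 5 of each site (before the last base), so after positions 29, 54, 74, 99.
Circular molecule, 4 cuts → 4 fragments:
  30–54 → 25 bp
  55–74 → 20 bp
  75–99 → 25 bp
  100–106 then 1–29 → 7 + 29 = 36 bp
Sorted largest to smallest: 36, 25, 25, 20 bp.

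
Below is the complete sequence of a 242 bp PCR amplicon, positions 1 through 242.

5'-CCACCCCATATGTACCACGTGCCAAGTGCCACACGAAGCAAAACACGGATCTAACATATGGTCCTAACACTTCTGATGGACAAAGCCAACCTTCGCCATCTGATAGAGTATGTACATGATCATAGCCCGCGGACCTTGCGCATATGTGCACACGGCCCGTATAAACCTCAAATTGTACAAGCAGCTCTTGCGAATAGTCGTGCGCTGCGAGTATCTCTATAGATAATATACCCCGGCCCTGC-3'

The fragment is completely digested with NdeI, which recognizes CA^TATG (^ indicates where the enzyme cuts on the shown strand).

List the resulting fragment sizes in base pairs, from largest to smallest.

100, 86, 48, 8 bp

NdeI sites (CATATG) start at positions 7, 55, 141.
NdeI cuts after base 2 of each site, so after positions 8, 56, 142.
Linear molecule, 3 cuts → 4 fragments:
  1–8 → 8 bp
  9–56 → 48 bp
  57–142 → 86 bp
  143–242 → 100 bp
Sorted largest to smallest: 100, 86, 48, 8 bp.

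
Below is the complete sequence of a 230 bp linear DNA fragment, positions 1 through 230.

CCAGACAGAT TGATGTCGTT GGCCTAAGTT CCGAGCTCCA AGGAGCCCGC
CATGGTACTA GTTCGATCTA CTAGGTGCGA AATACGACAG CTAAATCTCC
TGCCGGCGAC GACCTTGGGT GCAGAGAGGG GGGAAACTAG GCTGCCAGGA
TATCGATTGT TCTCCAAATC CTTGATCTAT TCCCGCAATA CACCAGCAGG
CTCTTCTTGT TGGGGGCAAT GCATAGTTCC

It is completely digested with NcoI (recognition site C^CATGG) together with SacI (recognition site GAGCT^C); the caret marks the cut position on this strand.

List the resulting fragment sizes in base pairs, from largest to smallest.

180, 37, 13 bp

The NcoI site (CCATGG) starts at position 50.
NcoI cuts after the first base of each site, so after position 50.
The SacI site (GAGCTC) starts at position 33.
SacI cuts after base 5 of each site (before the last base), so after position 37.
Combined cut positions: 37, 50.
Linear molecule, 2 cuts → 3 fragments:
  1–37 → 37 bp
  38–50 → 13 bp
  51–230 → 180 bp
Sorted largest to smallest: 180, 37, 13 bp.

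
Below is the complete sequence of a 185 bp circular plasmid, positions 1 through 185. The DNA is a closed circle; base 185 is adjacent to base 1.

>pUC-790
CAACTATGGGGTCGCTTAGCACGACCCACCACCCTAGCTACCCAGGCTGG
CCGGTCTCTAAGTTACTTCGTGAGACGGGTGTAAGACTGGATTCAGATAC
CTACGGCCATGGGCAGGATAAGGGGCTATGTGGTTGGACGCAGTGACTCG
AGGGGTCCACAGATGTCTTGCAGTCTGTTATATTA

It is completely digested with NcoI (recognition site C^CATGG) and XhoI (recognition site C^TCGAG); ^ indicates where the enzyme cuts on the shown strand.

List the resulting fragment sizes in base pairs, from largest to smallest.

The NcoI site (CCATGG) starts at position 107.
NcoI cuts after the first base of each site, so after position 107.
The XhoI site (CTCGAG) starts at position 147.
XhoI cuts after the first base of each site, so after position 147.
Combined cut positions: 107, 147.
Circular molecule, 2 cuts → 2 fragments:
  108–147 → 40 bp
  148–185 then 1–107 → 38 + 107 = 145 bp
Sorted largest to smallest: 145, 40 bp.

145, 40 bp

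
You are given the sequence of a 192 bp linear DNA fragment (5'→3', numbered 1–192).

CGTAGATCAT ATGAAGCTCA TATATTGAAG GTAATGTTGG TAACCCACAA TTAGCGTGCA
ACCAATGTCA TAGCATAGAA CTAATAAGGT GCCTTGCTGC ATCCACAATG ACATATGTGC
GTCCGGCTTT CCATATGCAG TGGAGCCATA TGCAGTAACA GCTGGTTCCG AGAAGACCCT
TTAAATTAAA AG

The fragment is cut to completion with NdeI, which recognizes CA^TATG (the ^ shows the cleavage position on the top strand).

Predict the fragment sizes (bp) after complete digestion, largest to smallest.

104, 44, 20, 15, 9 bp

NdeI sites (CATATG) start at positions 8, 112, 132, 147.
NdeI cuts after base 2 of each site, so after positions 9, 113, 133, 148.
Linear molecule, 4 cuts → 5 fragments:
  1–9 → 9 bp
  10–113 → 104 bp
  114–133 → 20 bp
  134–148 → 15 bp
  149–192 → 44 bp
Sorted largest to smallest: 104, 44, 20, 15, 9 bp.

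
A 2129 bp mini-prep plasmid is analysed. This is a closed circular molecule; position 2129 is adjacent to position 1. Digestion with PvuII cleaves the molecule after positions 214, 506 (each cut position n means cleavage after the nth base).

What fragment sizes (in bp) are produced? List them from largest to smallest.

Circular molecule, 2 cuts → 2 fragments:
  506 − 214 = 292 bp
  wrap: 2129 − 506 + 214 = 1837 bp
Sorted largest to smallest: 1837, 292 bp.

1837, 292 bp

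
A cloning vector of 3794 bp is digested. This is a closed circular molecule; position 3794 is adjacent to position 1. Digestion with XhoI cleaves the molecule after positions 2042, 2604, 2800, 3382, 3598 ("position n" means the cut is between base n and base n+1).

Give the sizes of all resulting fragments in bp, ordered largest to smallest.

2238, 582, 562, 216, 196 bp

Circular molecule, 5 cuts → 5 fragments:
  2604 − 2042 = 562 bp
  2800 − 2604 = 196 bp
  3382 − 2800 = 582 bp
  3598 − 3382 = 216 bp
  wrap: 3794 − 3598 + 2042 = 2238 bp
Sorted largest to smallest: 2238, 582, 562, 216, 196 bp.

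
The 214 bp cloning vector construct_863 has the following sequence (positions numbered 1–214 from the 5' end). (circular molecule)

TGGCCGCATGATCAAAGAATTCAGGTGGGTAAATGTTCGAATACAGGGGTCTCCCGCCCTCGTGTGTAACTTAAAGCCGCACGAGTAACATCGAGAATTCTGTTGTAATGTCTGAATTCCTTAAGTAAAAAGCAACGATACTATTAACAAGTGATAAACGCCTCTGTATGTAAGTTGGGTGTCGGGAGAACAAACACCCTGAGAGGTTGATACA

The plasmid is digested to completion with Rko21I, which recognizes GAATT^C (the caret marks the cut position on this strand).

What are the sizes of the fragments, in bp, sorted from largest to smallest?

Rko21I sites (GAATTC) start at positions 17, 95, 114.
Rko21I cuts after base 5 of each site (before the last base), so after positions 21, 99, 118.
Circular molecule, 3 cuts → 3 fragments:
  22–99 → 78 bp
  100–118 → 19 bp
  119–214 then 1–21 → 96 + 21 = 117 bp
Sorted largest to smallest: 117, 78, 19 bp.

117, 78, 19 bp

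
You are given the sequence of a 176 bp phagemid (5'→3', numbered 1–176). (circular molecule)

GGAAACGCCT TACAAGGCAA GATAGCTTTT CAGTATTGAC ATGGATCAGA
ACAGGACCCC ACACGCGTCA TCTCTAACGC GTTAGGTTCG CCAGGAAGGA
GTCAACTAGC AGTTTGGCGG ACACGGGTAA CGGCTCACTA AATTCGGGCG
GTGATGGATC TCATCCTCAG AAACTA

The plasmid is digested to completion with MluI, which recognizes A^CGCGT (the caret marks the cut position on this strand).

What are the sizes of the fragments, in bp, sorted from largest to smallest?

162, 14 bp

MluI sites (ACGCGT) start at positions 63, 77.
MluI cuts after the first base of each site, so after positions 63, 77.
Circular molecule, 2 cuts → 2 fragments:
  64–77 → 14 bp
  78–176 then 1–63 → 99 + 63 = 162 bp
Sorted largest to smallest: 162, 14 bp.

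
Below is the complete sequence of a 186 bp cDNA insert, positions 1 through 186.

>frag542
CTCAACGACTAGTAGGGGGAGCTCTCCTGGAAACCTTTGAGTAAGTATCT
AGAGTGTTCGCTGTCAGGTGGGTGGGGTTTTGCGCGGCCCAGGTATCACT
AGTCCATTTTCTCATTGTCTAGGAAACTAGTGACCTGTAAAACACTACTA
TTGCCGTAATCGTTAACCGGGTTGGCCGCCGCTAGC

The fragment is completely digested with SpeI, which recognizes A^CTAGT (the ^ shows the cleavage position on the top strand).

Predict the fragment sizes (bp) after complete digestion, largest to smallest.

90, 60, 28, 8 bp

SpeI sites (ACTAGT) start at positions 8, 98, 126.
SpeI cuts after the first base of each site, so after positions 8, 98, 126.
Linear molecule, 3 cuts → 4 fragments:
  1–8 → 8 bp
  9–98 → 90 bp
  99–126 → 28 bp
  127–186 → 60 bp
Sorted largest to smallest: 90, 60, 28, 8 bp.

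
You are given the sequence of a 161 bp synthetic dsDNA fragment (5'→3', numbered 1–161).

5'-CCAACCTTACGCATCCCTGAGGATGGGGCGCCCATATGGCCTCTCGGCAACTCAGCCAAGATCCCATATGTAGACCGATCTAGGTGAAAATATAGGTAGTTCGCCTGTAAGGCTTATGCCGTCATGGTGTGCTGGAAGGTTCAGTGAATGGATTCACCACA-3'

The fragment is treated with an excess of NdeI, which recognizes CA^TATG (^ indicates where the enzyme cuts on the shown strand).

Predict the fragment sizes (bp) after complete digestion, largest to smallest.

95, 34, 32 bp

NdeI sites (CATATG) start at positions 33, 65.
NdeI cuts after base 2 of each site, so after positions 34, 66.
Linear molecule, 2 cuts → 3 fragments:
  1–34 → 34 bp
  35–66 → 32 bp
  67–161 → 95 bp
Sorted largest to smallest: 95, 34, 32 bp.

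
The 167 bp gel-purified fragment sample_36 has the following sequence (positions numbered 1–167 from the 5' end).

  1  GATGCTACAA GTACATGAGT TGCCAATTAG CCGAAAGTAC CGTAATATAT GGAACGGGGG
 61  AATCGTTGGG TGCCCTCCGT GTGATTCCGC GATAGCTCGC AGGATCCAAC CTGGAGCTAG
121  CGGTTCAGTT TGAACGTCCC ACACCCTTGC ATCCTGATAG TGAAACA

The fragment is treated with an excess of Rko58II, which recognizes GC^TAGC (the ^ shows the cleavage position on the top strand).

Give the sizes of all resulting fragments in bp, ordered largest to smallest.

117, 50 bp

The Rko58II site (GCTAGC) starts at position 116.
Rko58II cuts after base 2 of each site, so after position 117.
Linear molecule, 1 cut → 2 fragments:
  1–117 → 117 bp
  118–167 → 50 bp
Sorted largest to smallest: 117, 50 bp.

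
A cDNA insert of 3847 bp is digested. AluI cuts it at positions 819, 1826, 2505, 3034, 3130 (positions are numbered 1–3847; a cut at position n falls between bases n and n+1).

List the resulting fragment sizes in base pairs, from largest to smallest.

1007, 819, 717, 679, 529, 96 bp

Linear molecule, 5 cuts → 6 fragments:
  819 − 0 = 819 bp
  1826 − 819 = 1007 bp
  2505 − 1826 = 679 bp
  3034 − 2505 = 529 bp
  3130 − 3034 = 96 bp
  3847 − 3130 = 717 bp
Sorted largest to smallest: 1007, 819, 717, 679, 529, 96 bp.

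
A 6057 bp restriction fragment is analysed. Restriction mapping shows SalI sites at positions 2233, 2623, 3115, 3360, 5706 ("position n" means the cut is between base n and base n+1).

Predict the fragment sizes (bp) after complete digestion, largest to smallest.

Linear molecule, 5 cuts → 6 fragments:
  2233 − 0 = 2233 bp
  2623 − 2233 = 390 bp
  3115 − 2623 = 492 bp
  3360 − 3115 = 245 bp
  5706 − 3360 = 2346 bp
  6057 − 5706 = 351 bp
Sorted largest to smallest: 2346, 2233, 492, 390, 351, 245 bp.

2346, 2233, 492, 390, 351, 245 bp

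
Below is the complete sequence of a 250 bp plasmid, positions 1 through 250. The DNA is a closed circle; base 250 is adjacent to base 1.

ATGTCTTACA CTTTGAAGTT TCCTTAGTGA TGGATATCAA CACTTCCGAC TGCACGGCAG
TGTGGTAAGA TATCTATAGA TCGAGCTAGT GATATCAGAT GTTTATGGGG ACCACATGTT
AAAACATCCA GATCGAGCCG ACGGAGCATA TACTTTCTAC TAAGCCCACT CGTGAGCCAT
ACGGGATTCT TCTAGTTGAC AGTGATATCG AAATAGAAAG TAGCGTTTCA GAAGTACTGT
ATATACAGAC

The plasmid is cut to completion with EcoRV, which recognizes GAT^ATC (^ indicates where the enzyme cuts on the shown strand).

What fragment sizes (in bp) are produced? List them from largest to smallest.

113, 79, 36, 22 bp

EcoRV sites (GATATC) start at positions 33, 69, 91, 204.
EcoRV cuts after base 3 of each site, so after positions 35, 71, 93, 206.
Circular molecule, 4 cuts → 4 fragments:
  36–71 → 36 bp
  72–93 → 22 bp
  94–206 → 113 bp
  207–250 then 1–35 → 44 + 35 = 79 bp
Sorted largest to smallest: 113, 79, 36, 22 bp.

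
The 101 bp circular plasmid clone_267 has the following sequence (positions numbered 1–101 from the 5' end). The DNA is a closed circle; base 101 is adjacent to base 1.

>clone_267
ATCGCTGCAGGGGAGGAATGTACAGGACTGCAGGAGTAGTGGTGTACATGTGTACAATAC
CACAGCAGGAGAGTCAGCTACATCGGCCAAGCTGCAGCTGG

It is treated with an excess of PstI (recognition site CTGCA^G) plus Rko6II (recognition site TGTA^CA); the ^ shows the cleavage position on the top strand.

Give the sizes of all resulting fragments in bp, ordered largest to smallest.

42, 14, 14, 13, 10, 8 bp

PstI sites (CTGCAG) start at positions 5, 28, 92.
PstI cuts after base 5 of each site (before the last base), so after positions 9, 32, 96.
Rko6II sites (TGTACA) start at positions 19, 43, 51.
Rko6II cuts after base 4 of each site, so after positions 22, 46, 54.
Combined cut positions: 9, 22, 32, 46, 54, 96.
Circular molecule, 6 cuts → 6 fragments:
  10–22 → 13 bp
  23–32 → 10 bp
  33–46 → 14 bp
  47–54 → 8 bp
  55–96 → 42 bp
  97–101 then 1–9 → 5 + 9 = 14 bp
Sorted largest to smallest: 42, 14, 14, 13, 10, 8 bp.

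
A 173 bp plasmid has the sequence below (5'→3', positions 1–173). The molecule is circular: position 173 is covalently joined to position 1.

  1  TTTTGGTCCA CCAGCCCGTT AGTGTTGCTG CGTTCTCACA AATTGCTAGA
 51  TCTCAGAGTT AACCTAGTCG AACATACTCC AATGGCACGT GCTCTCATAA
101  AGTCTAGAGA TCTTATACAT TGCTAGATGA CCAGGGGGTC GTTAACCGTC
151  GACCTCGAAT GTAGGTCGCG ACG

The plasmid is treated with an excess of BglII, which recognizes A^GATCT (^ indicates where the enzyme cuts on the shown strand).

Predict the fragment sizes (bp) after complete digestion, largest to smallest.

113, 60 bp

BglII sites (AGATCT) start at positions 48, 108.
BglII cuts after the first base of each site, so after positions 48, 108.
Circular molecule, 2 cuts → 2 fragments:
  49–108 → 60 bp
  109–173 then 1–48 → 65 + 48 = 113 bp
Sorted largest to smallest: 113, 60 bp.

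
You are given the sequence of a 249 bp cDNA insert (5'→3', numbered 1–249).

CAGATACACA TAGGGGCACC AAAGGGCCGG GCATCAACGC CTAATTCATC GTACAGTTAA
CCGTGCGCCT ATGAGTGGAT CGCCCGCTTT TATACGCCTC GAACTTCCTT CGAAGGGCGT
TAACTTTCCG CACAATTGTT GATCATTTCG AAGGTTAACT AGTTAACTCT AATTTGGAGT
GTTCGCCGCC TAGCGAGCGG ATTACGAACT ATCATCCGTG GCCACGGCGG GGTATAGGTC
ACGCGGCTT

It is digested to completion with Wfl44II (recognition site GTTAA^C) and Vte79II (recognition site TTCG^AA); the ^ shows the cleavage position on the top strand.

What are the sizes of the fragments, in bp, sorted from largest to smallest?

83, 60, 52, 27, 11, 8, 8 bp

Wfl44II sites (GTTAAC) start at positions 56, 119, 154, 162.
Wfl44II cuts after base 5 of each site (before the last base), so after positions 60, 123, 158, 166.
Vte79II sites (TTCGAA) start at positions 109, 147.
Vte79II cuts after base 4 of each site, so after positions 112, 150.
Combined cut positions: 60, 112, 123, 150, 158, 166.
Linear molecule, 6 cuts → 7 fragments:
  1–60 → 60 bp
  61–112 → 52 bp
  113–123 → 11 bp
  124–150 → 27 bp
  151–158 → 8 bp
  159–166 → 8 bp
  167–249 → 83 bp
Sorted largest to smallest: 83, 60, 52, 27, 11, 8, 8 bp.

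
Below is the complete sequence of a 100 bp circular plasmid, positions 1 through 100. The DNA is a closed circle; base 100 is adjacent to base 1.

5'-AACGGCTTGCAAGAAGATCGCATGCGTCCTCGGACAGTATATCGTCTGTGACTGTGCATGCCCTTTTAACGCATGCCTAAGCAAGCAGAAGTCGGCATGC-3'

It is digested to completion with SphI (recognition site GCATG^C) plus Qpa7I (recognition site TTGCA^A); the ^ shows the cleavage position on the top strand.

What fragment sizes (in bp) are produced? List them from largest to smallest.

SphI sites (GCATGC) start at positions 20, 56, 71, 95.
SphI cuts after base 5 of each site (before the last base), so after positions 24, 60, 75, 99.
The Qpa7I site (TTGCAA) starts at position 7.
Qpa7I cuts after base 5 of each site (before the last base), so after position 11.
Combined cut positions: 11, 24, 60, 75, 99.
Circular molecule, 5 cuts → 5 fragments:
  12–24 → 13 bp
  25–60 → 36 bp
  61–75 → 15 bp
  76–99 → 24 bp
  100–100 then 1–11 → 1 + 11 = 12 bp
Sorted largest to smallest: 36, 24, 15, 13, 12 bp.

36, 24, 15, 13, 12 bp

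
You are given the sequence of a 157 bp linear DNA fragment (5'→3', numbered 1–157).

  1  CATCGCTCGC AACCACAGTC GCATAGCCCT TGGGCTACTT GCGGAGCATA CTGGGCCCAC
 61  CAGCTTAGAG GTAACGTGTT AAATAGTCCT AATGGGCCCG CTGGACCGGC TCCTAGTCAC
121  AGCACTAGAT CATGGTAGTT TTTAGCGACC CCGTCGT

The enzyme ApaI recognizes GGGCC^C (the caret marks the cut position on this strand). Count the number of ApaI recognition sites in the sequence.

2

GGGCCC occurs starting at positions 53, 94.
ApaI cuts at 2 sites.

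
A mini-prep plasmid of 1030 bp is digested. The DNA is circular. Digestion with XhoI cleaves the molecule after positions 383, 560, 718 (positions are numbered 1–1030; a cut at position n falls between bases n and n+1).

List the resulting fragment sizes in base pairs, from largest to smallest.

Circular molecule, 3 cuts → 3 fragments:
  560 − 383 = 177 bp
  718 − 560 = 158 bp
  wrap: 1030 − 718 + 383 = 695 bp
Sorted largest to smallest: 695, 177, 158 bp.

695, 177, 158 bp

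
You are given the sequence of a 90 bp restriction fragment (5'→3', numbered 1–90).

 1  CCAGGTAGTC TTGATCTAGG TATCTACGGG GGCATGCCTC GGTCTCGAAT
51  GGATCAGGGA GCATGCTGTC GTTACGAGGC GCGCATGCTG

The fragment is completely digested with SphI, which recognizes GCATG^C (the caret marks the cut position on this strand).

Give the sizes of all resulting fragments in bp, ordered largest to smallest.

36, 29, 22, 3 bp

SphI sites (GCATGC) start at positions 32, 61, 83.
SphI cuts after base 5 of each site (before the last base), so after positions 36, 65, 87.
Linear molecule, 3 cuts → 4 fragments:
  1–36 → 36 bp
  37–65 → 29 bp
  66–87 → 22 bp
  88–90 → 3 bp
Sorted largest to smallest: 36, 29, 22, 3 bp.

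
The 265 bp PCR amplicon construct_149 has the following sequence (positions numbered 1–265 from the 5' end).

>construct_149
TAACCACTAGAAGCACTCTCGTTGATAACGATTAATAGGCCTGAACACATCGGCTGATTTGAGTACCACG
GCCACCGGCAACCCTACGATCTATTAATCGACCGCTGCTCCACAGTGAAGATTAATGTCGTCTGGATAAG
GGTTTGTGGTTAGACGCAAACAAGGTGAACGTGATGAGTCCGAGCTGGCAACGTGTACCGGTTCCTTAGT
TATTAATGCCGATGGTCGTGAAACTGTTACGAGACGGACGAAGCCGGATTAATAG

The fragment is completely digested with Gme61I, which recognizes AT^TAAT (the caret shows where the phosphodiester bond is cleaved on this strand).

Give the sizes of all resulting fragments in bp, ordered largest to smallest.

91, 62, 46, 32, 28, 6 bp

Gme61I sites (ATTAAT) start at positions 31, 93, 121, 212, 258.
Gme61I cuts after base 2 of each site, so after positions 32, 94, 122, 213, 259.
Linear molecule, 5 cuts → 6 fragments:
  1–32 → 32 bp
  33–94 → 62 bp
  95–122 → 28 bp
  123–213 → 91 bp
  214–259 → 46 bp
  260–265 → 6 bp
Sorted largest to smallest: 91, 62, 46, 32, 28, 6 bp.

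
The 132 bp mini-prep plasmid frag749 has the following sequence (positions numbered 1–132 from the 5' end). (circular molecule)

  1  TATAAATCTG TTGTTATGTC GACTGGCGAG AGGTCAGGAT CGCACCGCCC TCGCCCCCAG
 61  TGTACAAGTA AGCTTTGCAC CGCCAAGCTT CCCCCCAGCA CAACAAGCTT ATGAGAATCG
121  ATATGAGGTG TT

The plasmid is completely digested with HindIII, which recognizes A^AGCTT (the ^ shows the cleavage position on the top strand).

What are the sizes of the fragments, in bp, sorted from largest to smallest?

97, 20, 15 bp

HindIII sites (AAGCTT) start at positions 70, 85, 105.
HindIII cuts after the first base of each site, so after positions 70, 85, 105.
Circular molecule, 3 cuts → 3 fragments:
  71–85 → 15 bp
  86–105 → 20 bp
  106–132 then 1–70 → 27 + 70 = 97 bp
Sorted largest to smallest: 97, 20, 15 bp.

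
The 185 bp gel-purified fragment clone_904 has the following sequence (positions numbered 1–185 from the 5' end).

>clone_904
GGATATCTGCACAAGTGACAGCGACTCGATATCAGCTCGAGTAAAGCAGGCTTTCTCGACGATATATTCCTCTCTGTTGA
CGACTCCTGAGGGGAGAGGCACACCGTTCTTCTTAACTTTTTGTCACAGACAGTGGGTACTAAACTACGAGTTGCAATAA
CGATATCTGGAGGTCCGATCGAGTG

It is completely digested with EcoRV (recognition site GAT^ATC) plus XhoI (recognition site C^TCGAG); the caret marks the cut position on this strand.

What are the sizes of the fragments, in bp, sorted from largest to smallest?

128, 26, 21, 6, 4 bp

EcoRV sites (GATATC) start at positions 2, 28, 162.
EcoRV cuts after base 3 of each site, so after positions 4, 30, 164.
The XhoI site (CTCGAG) starts at position 36.
XhoI cuts after the first base of each site, so after position 36.
Combined cut positions: 4, 30, 36, 164.
Linear molecule, 4 cuts → 5 fragments:
  1–4 → 4 bp
  5–30 → 26 bp
  31–36 → 6 bp
  37–164 → 128 bp
  165–185 → 21 bp
Sorted largest to smallest: 128, 26, 21, 6, 4 bp.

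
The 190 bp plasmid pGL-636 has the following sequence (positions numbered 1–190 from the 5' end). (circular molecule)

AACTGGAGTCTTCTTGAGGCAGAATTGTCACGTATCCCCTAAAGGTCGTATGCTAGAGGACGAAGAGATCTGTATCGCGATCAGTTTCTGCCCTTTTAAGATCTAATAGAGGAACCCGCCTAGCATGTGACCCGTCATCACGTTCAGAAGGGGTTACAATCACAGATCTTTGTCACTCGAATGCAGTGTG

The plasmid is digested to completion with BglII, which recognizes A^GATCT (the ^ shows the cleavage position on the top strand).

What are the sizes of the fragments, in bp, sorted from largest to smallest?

92, 65, 33 bp

BglII sites (AGATCT) start at positions 66, 99, 164.
BglII cuts after the first base of each site, so after positions 66, 99, 164.
Circular molecule, 3 cuts → 3 fragments:
  67–99 → 33 bp
  100–164 → 65 bp
  165–190 then 1–66 → 26 + 66 = 92 bp
Sorted largest to smallest: 92, 65, 33 bp.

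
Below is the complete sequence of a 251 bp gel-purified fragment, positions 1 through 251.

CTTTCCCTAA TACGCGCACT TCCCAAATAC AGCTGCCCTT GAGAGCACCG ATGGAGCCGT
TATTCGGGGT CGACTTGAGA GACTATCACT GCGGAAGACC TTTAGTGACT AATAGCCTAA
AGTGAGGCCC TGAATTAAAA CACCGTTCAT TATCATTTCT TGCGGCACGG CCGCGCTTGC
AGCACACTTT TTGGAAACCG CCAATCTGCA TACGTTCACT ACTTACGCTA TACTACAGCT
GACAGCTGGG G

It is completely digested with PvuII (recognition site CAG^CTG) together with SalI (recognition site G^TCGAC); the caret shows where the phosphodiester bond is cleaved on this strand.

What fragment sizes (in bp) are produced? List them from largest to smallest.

PvuII sites (CAGCTG) start at positions 30, 236, 243.
PvuII cuts after base 3 of each site, so after positions 32, 238, 245.
The SalI site (GTCGAC) starts at position 69.
SalI cuts after the first base of each site, so after position 69.
Combined cut positions: 32, 69, 238, 245.
Linear molecule, 4 cuts → 5 fragments:
  1–32 → 32 bp
  33–69 → 37 bp
  70–238 → 169 bp
  239–245 → 7 bp
  246–251 → 6 bp
Sorted largest to smallest: 169, 37, 32, 7, 6 bp.

169, 37, 32, 7, 6 bp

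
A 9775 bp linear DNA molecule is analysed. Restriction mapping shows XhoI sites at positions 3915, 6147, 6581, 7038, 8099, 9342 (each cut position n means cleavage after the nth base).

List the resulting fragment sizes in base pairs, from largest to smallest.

3915, 2232, 1243, 1061, 457, 434, 433 bp

Linear molecule, 6 cuts → 7 fragments:
  3915 − 0 = 3915 bp
  6147 − 3915 = 2232 bp
  6581 − 6147 = 434 bp
  7038 − 6581 = 457 bp
  8099 − 7038 = 1061 bp
  9342 − 8099 = 1243 bp
  9775 − 9342 = 433 bp
Sorted largest to smallest: 3915, 2232, 1243, 1061, 457, 434, 433 bp.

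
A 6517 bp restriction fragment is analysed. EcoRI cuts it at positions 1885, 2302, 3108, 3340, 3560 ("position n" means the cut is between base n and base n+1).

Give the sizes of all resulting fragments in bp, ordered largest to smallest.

2957, 1885, 806, 417, 232, 220 bp

Linear molecule, 5 cuts → 6 fragments:
  1885 − 0 = 1885 bp
  2302 − 1885 = 417 bp
  3108 − 2302 = 806 bp
  3340 − 3108 = 232 bp
  3560 − 3340 = 220 bp
  6517 − 3560 = 2957 bp
Sorted largest to smallest: 2957, 1885, 806, 417, 232, 220 bp.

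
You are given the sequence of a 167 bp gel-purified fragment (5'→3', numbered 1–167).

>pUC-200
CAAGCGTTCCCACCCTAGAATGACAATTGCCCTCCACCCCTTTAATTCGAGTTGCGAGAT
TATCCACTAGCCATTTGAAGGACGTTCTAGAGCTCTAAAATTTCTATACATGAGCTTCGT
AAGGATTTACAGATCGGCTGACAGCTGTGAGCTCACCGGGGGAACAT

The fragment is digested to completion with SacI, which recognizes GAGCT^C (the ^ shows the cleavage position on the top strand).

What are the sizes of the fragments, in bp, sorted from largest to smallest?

SacI sites (GAGCTC) start at positions 90, 149.
SacI cuts after base 5 of each site (before the last base), so after positions 94, 153.
Linear molecule, 2 cuts → 3 fragments:
  1–94 → 94 bp
  95–153 → 59 bp
  154–167 → 14 bp
Sorted largest to smallest: 94, 59, 14 bp.

94, 59, 14 bp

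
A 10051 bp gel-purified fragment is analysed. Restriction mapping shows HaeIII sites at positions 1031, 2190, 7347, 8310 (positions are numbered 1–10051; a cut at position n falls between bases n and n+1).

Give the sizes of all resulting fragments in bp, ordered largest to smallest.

Linear molecule, 4 cuts → 5 fragments:
  1031 − 0 = 1031 bp
  2190 − 1031 = 1159 bp
  7347 − 2190 = 5157 bp
  8310 − 7347 = 963 bp
  10051 − 8310 = 1741 bp
Sorted largest to smallest: 5157, 1741, 1159, 1031, 963 bp.

5157, 1741, 1159, 1031, 963 bp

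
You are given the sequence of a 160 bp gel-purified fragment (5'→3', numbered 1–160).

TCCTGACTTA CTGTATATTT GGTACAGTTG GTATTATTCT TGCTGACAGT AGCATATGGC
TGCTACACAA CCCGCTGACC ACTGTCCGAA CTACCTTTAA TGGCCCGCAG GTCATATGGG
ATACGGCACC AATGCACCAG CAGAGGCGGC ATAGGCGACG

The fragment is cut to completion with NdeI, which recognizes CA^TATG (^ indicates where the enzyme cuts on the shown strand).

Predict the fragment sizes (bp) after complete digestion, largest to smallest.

NdeI sites (CATATG) start at positions 53, 113.
NdeI cuts after base 2 of each site, so after positions 54, 114.
Linear molecule, 2 cuts → 3 fragments:
  1–54 → 54 bp
  55–114 → 60 bp
  115–160 → 46 bp
Sorted largest to smallest: 60, 54, 46 bp.

60, 54, 46 bp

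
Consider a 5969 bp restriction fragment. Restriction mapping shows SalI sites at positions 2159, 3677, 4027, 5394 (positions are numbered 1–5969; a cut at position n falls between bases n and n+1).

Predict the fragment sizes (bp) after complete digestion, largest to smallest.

Linear molecule, 4 cuts → 5 fragments:
  2159 − 0 = 2159 bp
  3677 − 2159 = 1518 bp
  4027 − 3677 = 350 bp
  5394 − 4027 = 1367 bp
  5969 − 5394 = 575 bp
Sorted largest to smallest: 2159, 1518, 1367, 575, 350 bp.

2159, 1518, 1367, 575, 350 bp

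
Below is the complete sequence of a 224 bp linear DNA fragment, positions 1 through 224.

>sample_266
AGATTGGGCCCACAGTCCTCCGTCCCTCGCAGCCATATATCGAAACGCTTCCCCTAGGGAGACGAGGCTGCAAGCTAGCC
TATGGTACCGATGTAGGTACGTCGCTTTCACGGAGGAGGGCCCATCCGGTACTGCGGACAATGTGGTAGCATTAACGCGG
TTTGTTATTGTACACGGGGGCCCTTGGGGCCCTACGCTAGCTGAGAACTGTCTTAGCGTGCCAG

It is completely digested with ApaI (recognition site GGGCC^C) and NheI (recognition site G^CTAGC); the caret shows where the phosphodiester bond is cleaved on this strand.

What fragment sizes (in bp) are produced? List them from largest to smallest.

64, 60, 48, 28, 10, 9, 5 bp

ApaI sites (GGGCCC) start at positions 6, 118, 178, 187.
ApaI cuts after base 5 of each site (before the last base), so after positions 10, 122, 182, 191.
NheI sites (GCTAGC) start at positions 74, 196.
NheI cuts after the first base of each site, so after positions 74, 196.
Combined cut positions: 10, 74, 122, 182, 191, 196.
Linear molecule, 6 cuts → 7 fragments:
  1–10 → 10 bp
  11–74 → 64 bp
  75–122 → 48 bp
  123–182 → 60 bp
  183–191 → 9 bp
  192–196 → 5 bp
  197–224 → 28 bp
Sorted largest to smallest: 64, 60, 48, 28, 10, 9, 5 bp.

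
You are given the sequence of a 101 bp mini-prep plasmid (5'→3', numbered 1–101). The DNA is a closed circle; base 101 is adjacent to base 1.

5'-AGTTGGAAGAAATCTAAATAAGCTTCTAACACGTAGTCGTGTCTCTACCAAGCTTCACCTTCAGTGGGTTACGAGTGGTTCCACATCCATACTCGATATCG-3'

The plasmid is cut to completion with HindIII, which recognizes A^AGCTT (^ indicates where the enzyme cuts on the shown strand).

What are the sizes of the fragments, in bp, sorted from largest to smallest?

71, 30 bp

HindIII sites (AAGCTT) start at positions 20, 50.
HindIII cuts after the first base of each site, so after positions 20, 50.
Circular molecule, 2 cuts → 2 fragments:
  21–50 → 30 bp
  51–101 then 1–20 → 51 + 20 = 71 bp
Sorted largest to smallest: 71, 30 bp.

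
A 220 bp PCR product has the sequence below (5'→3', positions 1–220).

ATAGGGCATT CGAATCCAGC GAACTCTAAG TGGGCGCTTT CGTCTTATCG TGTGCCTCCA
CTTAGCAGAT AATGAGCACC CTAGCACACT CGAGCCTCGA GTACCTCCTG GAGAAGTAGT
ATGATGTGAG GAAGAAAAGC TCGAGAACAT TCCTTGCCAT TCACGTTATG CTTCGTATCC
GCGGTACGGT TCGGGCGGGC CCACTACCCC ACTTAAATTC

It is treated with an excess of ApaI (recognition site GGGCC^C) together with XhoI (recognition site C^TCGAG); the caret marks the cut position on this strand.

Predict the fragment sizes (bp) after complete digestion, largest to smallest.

89, 61, 44, 19, 7 bp

The ApaI site (GGGCCC) starts at position 197.
ApaI cuts after base 5 of each site (before the last base), so after position 201.
XhoI sites (CTCGAG) start at positions 89, 96, 140.
XhoI cuts after the first base of each site, so after positions 89, 96, 140.
Combined cut positions: 89, 96, 140, 201.
Linear molecule, 4 cuts → 5 fragments:
  1–89 → 89 bp
  90–96 → 7 bp
  97–140 → 44 bp
  141–201 → 61 bp
  202–220 → 19 bp
Sorted largest to smallest: 89, 61, 44, 19, 7 bp.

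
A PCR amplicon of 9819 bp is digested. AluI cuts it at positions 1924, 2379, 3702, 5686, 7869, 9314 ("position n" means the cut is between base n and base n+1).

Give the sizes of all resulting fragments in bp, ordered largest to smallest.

2183, 1984, 1924, 1445, 1323, 505, 455 bp

Linear molecule, 6 cuts → 7 fragments:
  1924 − 0 = 1924 bp
  2379 − 1924 = 455 bp
  3702 − 2379 = 1323 bp
  5686 − 3702 = 1984 bp
  7869 − 5686 = 2183 bp
  9314 − 7869 = 1445 bp
  9819 − 9314 = 505 bp
Sorted largest to smallest: 2183, 1984, 1924, 1445, 1323, 505, 455 bp.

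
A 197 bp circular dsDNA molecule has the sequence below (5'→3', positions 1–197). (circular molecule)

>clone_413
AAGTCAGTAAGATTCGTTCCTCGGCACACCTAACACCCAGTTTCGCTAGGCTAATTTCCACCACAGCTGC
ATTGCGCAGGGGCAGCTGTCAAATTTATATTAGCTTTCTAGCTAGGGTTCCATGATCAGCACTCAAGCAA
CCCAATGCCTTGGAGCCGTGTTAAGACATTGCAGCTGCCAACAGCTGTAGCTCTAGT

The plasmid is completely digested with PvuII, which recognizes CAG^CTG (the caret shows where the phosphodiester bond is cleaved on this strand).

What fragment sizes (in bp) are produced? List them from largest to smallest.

PvuII sites (CAGCTG) start at positions 64, 83, 172, 182.
PvuII cuts after base 3 of each site, so after positions 66, 85, 174, 184.
Circular molecule, 4 cuts → 4 fragments:
  67–85 → 19 bp
  86–174 → 89 bp
  175–184 → 10 bp
  185–197 then 1–66 → 13 + 66 = 79 bp
Sorted largest to smallest: 89, 79, 19, 10 bp.

89, 79, 19, 10 bp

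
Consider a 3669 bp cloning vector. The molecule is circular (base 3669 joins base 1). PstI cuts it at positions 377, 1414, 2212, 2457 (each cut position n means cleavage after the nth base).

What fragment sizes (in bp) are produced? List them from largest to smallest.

Circular molecule, 4 cuts → 4 fragments:
  1414 − 377 = 1037 bp
  2212 − 1414 = 798 bp
  2457 − 2212 = 245 bp
  wrap: 3669 − 2457 + 377 = 1589 bp
Sorted largest to smallest: 1589, 1037, 798, 245 bp.

1589, 1037, 798, 245 bp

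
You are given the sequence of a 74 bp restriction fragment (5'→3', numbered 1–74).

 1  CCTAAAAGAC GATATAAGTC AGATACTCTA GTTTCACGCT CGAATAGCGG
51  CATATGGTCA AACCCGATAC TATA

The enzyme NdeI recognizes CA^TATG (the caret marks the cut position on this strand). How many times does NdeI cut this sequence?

CATATG occurs starting at position 51.
NdeI cuts at 1 site.

1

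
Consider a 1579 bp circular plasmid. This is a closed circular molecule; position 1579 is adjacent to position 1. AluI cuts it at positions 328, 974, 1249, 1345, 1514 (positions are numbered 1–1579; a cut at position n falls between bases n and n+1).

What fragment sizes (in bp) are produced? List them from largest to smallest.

646, 393, 275, 169, 96 bp

Circular molecule, 5 cuts → 5 fragments:
  974 − 328 = 646 bp
  1249 − 974 = 275 bp
  1345 − 1249 = 96 bp
  1514 − 1345 = 169 bp
  wrap: 1579 − 1514 + 328 = 393 bp
Sorted largest to smallest: 646, 393, 275, 169, 96 bp.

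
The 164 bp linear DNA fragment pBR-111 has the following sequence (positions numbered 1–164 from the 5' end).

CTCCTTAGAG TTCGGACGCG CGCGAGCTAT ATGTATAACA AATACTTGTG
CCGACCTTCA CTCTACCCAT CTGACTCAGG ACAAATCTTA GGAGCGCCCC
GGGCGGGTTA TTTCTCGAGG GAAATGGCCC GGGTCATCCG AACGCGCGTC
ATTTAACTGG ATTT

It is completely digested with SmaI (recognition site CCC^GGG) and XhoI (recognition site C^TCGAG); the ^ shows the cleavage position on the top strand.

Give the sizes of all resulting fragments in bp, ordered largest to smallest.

SmaI sites (CCCGGG) start at positions 98, 128.
SmaI cuts after base 3 of each site, so after positions 100, 130.
The XhoI site (CTCGAG) starts at position 114.
XhoI cuts after the first base of each site, so after position 114.
Combined cut positions: 100, 114, 130.
Linear molecule, 3 cuts → 4 fragments:
  1–100 → 100 bp
  101–114 → 14 bp
  115–130 → 16 bp
  131–164 → 34 bp
Sorted largest to smallest: 100, 34, 16, 14 bp.

100, 34, 16, 14 bp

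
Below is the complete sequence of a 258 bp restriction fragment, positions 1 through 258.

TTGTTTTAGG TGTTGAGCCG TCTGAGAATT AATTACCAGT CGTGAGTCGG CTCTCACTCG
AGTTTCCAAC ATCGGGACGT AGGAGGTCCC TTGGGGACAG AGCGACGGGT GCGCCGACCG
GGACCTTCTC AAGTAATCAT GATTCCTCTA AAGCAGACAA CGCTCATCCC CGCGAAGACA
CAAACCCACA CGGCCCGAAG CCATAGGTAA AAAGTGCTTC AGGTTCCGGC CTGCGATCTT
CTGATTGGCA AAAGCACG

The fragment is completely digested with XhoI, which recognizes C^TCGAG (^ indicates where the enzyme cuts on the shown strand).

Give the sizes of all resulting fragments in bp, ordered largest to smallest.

The XhoI site (CTCGAG) starts at position 57.
XhoI cuts after the first base of each site, so after position 57.
Linear molecule, 1 cut → 2 fragments:
  1–57 → 57 bp
  58–258 → 201 bp
Sorted largest to smallest: 201, 57 bp.

201, 57 bp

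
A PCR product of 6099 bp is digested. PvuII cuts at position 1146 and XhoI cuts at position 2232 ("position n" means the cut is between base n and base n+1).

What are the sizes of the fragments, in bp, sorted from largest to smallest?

3867, 1146, 1086 bp

Combined cut positions (sorted): 1146, 2232.
Linear molecule, 2 cuts → 3 fragments:
  1146 − 0 = 1146 bp
  2232 − 1146 = 1086 bp
  6099 − 2232 = 3867 bp
Sorted largest to smallest: 3867, 1146, 1086 bp.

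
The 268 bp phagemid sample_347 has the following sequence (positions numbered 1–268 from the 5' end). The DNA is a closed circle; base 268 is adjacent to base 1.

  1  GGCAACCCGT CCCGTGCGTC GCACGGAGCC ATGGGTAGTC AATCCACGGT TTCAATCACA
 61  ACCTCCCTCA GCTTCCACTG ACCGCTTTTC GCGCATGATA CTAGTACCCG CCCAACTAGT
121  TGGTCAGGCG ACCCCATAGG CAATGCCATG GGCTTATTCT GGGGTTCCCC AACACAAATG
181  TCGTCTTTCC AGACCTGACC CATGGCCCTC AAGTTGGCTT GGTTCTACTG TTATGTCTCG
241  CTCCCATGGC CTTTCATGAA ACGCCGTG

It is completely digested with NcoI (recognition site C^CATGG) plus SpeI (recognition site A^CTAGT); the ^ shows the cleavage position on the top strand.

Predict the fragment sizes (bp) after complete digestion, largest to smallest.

71, 54, 53, 44, 31, 15 bp

NcoI sites (CCATGG) start at positions 29, 146, 200, 244.
NcoI cuts after the first base of each site, so after positions 29, 146, 200, 244.
SpeI sites (ACTAGT) start at positions 100, 115.
SpeI cuts after the first base of each site, so after positions 100, 115.
Combined cut positions: 29, 100, 115, 146, 200, 244.
Circular molecule, 6 cuts → 6 fragments:
  30–100 → 71 bp
  101–115 → 15 bp
  116–146 → 31 bp
  147–200 → 54 bp
  201–244 → 44 bp
  245–268 then 1–29 → 24 + 29 = 53 bp
Sorted largest to smallest: 71, 54, 53, 44, 31, 15 bp.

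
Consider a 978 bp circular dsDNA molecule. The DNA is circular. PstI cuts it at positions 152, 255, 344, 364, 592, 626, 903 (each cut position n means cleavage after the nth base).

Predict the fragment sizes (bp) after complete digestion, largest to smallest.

Circular molecule, 7 cuts → 7 fragments:
  255 − 152 = 103 bp
  344 − 255 = 89 bp
  364 − 344 = 20 bp
  592 − 364 = 228 bp
  626 − 592 = 34 bp
  903 − 626 = 277 bp
  wrap: 978 − 903 + 152 = 227 bp
Sorted largest to smallest: 277, 228, 227, 103, 89, 34, 20 bp.

277, 228, 227, 103, 89, 34, 20 bp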